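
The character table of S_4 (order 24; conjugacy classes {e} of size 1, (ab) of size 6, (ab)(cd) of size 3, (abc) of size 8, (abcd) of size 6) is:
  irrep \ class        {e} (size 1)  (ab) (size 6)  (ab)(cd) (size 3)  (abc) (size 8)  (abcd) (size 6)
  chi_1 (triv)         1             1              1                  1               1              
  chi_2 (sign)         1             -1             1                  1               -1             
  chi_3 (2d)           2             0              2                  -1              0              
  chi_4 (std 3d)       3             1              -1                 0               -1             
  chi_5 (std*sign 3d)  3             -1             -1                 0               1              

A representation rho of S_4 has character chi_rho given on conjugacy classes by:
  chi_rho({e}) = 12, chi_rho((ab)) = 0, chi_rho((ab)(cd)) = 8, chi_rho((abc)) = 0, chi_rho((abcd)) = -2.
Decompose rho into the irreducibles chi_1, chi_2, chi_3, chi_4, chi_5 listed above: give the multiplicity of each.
Multiplicities: chi_1: 1, chi_2: 2, chi_3: 3, chi_4: 1, chi_5: 0.

Argument: Use <chi_rho, chi> = (1/|G|) sum_C |C| * chi_rho(C) * conj(chi(C)) with |G| = 24 for each irreducible chi in the table:
  <chi_rho, chi_1> = (1/24)[1*(12)*conj(1) + 6*(0)*conj(1) + 3*(8)*conj(1) + 8*(0)*conj(1) + 6*(-2)*conj(1)]
      = (1/24)[(12) + (0) + (24) + (0) + (-12)] = 24/24 = 1
  <chi_rho, chi_2> = (1/24)[1*(12)*conj(1) + 6*(0)*conj(-1) + 3*(8)*conj(1) + 8*(0)*conj(1) + 6*(-2)*conj(-1)]
      = (1/24)[(12) + (0) + (24) + (0) + (12)] = 48/24 = 2
  <chi_rho, chi_3> = (1/24)[1*(12)*conj(2) + 6*(0)*conj(0) + 3*(8)*conj(2) + 8*(0)*conj(-1) + 6*(-2)*conj(0)]
      = (1/24)[(24) + (0) + (48) + (0) + (0)] = 72/24 = 3
  <chi_rho, chi_4> = (1/24)[1*(12)*conj(3) + 6*(0)*conj(1) + 3*(8)*conj(-1) + 8*(0)*conj(0) + 6*(-2)*conj(-1)]
      = (1/24)[(36) + (0) + (-24) + (0) + (12)] = 24/24 = 1
  <chi_rho, chi_5> = (1/24)[1*(12)*conj(3) + 6*(0)*conj(-1) + 3*(8)*conj(-1) + 8*(0)*conj(0) + 6*(-2)*conj(1)]
      = (1/24)[(36) + (0) + (-24) + (0) + (-12)] = 0/24 = 0
Dimension check: dim(rho) = sum (mult * dim) = 1*1 + 2*1 + 3*2 + 1*3 + 0*3 = 12 = chi_rho(e) = 12.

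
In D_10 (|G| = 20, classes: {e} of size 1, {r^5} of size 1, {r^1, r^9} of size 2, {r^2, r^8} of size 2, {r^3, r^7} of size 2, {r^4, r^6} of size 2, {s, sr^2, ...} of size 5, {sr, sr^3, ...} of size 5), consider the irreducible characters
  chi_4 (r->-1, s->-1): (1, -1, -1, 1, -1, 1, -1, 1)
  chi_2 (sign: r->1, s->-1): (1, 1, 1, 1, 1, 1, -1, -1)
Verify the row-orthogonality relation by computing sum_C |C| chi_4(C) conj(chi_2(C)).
Sum = 0; so <chi_4, chi_2> = 0 (distinct irreducibles are orthogonal).

Reasoning: Compute term by term over conjugacy classes (|C| * chi_4(C) * conj(chi_2(C))):
  1*(1)*conj(1) + 1*(-1)*conj(1) + 2*(-1)*conj(1) + 2*(1)*conj(1) + 2*(-1)*conj(1) + 2*(1)*conj(1) + 5*(-1)*conj(-1) + 5*(1)*conj(-1)
  = (1) + (-1) + (-2) + (2) + (-2) + (2) + (5) + (-5)
  = 0.
Dividing by |G| = 20 gives 0/20 = 0, matching the row-orthogonality relation <chi_4, chi_2> = [chi_4 = chi_2].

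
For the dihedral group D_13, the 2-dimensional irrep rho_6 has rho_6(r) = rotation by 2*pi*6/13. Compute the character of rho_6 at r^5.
chi_{rho_6}(r^5) = 2*cos(2*pi*6*5/13) = -2*cos(5*pi/13)

Solution. rho_6(r^5) is rotation by angle 2*pi*6*5/13, whose trace is 2*cos(2*pi*6*5/13) = -2*cos(5*pi/13).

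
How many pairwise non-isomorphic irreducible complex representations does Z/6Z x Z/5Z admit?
30

Details: The number of irreducible complex representations of a finite group equals its number of conjugacy classes. Z/6Z x Z/5Z is abelian of order 30, so every element is its own conjugacy class: 30 classes, so Z/6Z x Z/5Z (order 30) has exactly 30 irreducible complex representations.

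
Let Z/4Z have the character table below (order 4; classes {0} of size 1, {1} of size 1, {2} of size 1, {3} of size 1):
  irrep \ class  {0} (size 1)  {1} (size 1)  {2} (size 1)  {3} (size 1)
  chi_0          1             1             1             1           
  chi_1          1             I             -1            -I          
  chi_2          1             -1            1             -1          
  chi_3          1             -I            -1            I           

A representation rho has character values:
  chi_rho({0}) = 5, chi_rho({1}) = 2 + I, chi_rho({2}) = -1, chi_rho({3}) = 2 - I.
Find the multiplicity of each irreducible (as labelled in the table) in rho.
Multiplicities: chi_0: 2, chi_1: 2, chi_2: 0, chi_3: 1.

Use <chi_rho, chi> = (1/|G|) sum_C |C| * chi_rho(C) * conj(chi(C)) with |G| = 4 for each irreducible chi in the table:
  <chi_rho, chi_0> = (1/4)[1*(5)*conj(1) + 1*(2 + I)*conj(1) + 1*(-1)*conj(1) + 1*(2 - I)*conj(1)]
      = (1/4)[(5) + (2 + I) + (-1) + (2 - I)] = 8/4 = 2
  <chi_rho, chi_1> = (1/4)[1*(5)*conj(1) + 1*(2 + I)*conj(I) + 1*(-1)*conj(-1) + 1*(2 - I)*conj(-I)]
      = (1/4)[(5) + (1 - 2*I) + (1) + (1 + 2*I)] = 8/4 = 2
  <chi_rho, chi_2> = (1/4)[1*(5)*conj(1) + 1*(2 + I)*conj(-1) + 1*(-1)*conj(1) + 1*(2 - I)*conj(-1)]
      = (1/4)[(5) + (-2 - I) + (-1) + (-2 + I)] = 0/4 = 0
  <chi_rho, chi_3> = (1/4)[1*(5)*conj(1) + 1*(2 + I)*conj(-I) + 1*(-1)*conj(-1) + 1*(2 - I)*conj(I)]
      = (1/4)[(5) + (-1 + 2*I) + (1) + (-1 - 2*I)] = 4/4 = 1
(Exp terms are combined using exp(i*s)*conj(exp(i*t)) = exp(i*(s-t)), and sums of them are collapsed using the identity that for every m > 1 the m distinct m-th roots of unity sum to 0, e.g. 1 + exp(2*I*pi/3) + exp(-2*I*pi/3) = 0.)
Dimension check: dim(rho) = sum (mult * dim) = 2*1 + 2*1 + 0*1 + 1*1 = 5 = chi_rho(e) = 5.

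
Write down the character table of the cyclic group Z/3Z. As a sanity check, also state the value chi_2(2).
Character table of Z/3Z (irreps indexed chi_0,...,chi_2 with chi_k(m) = zeta_3^(k*m), zeta_3 = exp(2*pi*i/3)):
  irrep \ class  {0} (size 1)  {1} (size 1)    {2} (size 1)  
  chi_0          1             1               1             
  chi_1          1             exp(2*I*pi/3)   exp(-2*I*pi/3)
  chi_2          1             exp(-2*I*pi/3)  exp(2*I*pi/3) 

Spot check: chi_2(2) = zeta_3^(2*2) = zeta_3^4 = exp(2*I*pi/3).

Solution. Z/3Z is abelian, so all 3 irreducible complex representations are 1-dimensional. They are given by chi_k(m) = zeta_3^(k*m) for k = 0,...,2. Row orthogonality: sum_m chi_k(m) conj(chi_l(m)) = 3 * [k = l].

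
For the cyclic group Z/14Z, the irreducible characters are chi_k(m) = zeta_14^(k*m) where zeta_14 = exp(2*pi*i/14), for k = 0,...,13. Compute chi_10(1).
chi_10(1) = zeta_14^10 = exp(-4*I*pi/7)

chi_10(1) = zeta_14^(10*1) = zeta_14^10. Since zeta_14^14 = 1, this equals zeta_14^10 = exp(2*pi*i*10/14) = exp(-4*I*pi/7).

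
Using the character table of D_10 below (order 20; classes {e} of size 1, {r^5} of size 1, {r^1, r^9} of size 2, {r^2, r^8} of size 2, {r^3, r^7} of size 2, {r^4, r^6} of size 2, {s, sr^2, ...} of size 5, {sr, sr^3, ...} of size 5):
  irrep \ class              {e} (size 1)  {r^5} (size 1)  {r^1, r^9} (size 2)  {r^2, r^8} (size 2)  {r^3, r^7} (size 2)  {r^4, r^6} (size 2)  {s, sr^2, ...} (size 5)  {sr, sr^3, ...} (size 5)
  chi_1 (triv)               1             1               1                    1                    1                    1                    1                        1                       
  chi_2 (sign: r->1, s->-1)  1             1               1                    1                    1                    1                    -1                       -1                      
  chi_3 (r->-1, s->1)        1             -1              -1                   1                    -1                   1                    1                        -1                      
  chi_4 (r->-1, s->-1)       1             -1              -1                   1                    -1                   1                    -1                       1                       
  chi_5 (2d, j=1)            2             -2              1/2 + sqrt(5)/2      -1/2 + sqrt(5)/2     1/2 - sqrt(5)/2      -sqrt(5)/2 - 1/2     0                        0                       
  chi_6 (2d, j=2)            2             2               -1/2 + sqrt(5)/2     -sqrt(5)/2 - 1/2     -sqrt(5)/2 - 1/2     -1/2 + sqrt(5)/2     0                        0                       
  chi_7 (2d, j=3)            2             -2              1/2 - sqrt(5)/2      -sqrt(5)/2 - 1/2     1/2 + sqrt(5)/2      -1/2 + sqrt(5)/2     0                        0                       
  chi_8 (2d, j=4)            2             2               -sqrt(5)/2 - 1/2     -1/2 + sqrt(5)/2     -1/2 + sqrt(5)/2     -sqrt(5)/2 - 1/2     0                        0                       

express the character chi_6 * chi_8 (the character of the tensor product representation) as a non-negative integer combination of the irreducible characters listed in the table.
chi_6 tensor chi_8 = chi_6 + chi_8 (all other irreducibles have multiplicity 0).

Working: The character of a tensor product is the pointwise product (chi_6 * chi_8)(C) = chi_6(C) * chi_8(C):
  {e}: (2)*(2), {r^5}: (2)*(2), {r^1, r^9}: (-1/2 + sqrt(5)/2)*(-sqrt(5)/2 - 1/2), {r^2, r^8}: (-sqrt(5)/2 - 1/2)*(-1/2 + sqrt(5)/2), {r^3, r^7}: (-sqrt(5)/2 - 1/2)*(-1/2 + sqrt(5)/2), {r^4, r^6}: (-1/2 + sqrt(5)/2)*(-sqrt(5)/2 - 1/2), {s, sr^2, ...}: (0)*(0), {sr, sr^3, ...}: (0)*(0)
so (chi_6 * chi_8) takes values
  {e} -> 4, {r^5} -> 4, {r^1, r^9} -> -1, {r^2, r^8} -> -1, {r^3, r^7} -> -1, {r^4, r^6} -> -1, {s, sr^2, ...} -> 0, {sr, sr^3, ...} -> 0.
Now take the inner product of this character with each irreducible chi from the table, <chi_6*chi_8, chi> = (1/20) sum_C |C| (chi_6*chi_8)(C) conj(chi(C)):
  <chi_6*chi_8, chi_1> = (1/20)[1*(4)*conj(1) + 1*(4)*conj(1) + 2*(-1)*conj(1) + 2*(-1)*conj(1) + 2*(-1)*conj(1) + 2*(-1)*conj(1) + 5*(0)*conj(1) + 5*(0)*conj(1)]
      = (1/20)[(4) + (4) + (-2) + (-2) + (-2) + (-2) + (0) + (0)] = 0/20 = 0
  <chi_6*chi_8, chi_2> = (1/20)[1*(4)*conj(1) + 1*(4)*conj(1) + 2*(-1)*conj(1) + 2*(-1)*conj(1) + 2*(-1)*conj(1) + 2*(-1)*conj(1) + 5*(0)*conj(-1) + 5*(0)*conj(-1)]
      = (1/20)[(4) + (4) + (-2) + (-2) + (-2) + (-2) + (0) + (0)] = 0/20 = 0
  <chi_6*chi_8, chi_3> = (1/20)[1*(4)*conj(1) + 1*(4)*conj(-1) + 2*(-1)*conj(-1) + 2*(-1)*conj(1) + 2*(-1)*conj(-1) + 2*(-1)*conj(1) + 5*(0)*conj(1) + 5*(0)*conj(-1)]
      = (1/20)[(4) + (-4) + (2) + (-2) + (2) + (-2) + (0) + (0)] = 0/20 = 0
  <chi_6*chi_8, chi_4> = (1/20)[1*(4)*conj(1) + 1*(4)*conj(-1) + 2*(-1)*conj(-1) + 2*(-1)*conj(1) + 2*(-1)*conj(-1) + 2*(-1)*conj(1) + 5*(0)*conj(-1) + 5*(0)*conj(1)]
      = (1/20)[(4) + (-4) + (2) + (-2) + (2) + (-2) + (0) + (0)] = 0/20 = 0
  <chi_6*chi_8, chi_5> = (1/20)[1*(4)*conj(2) + 1*(4)*conj(-2) + 2*(-1)*conj(1/2 + sqrt(5)/2) + 2*(-1)*conj(-1/2 + sqrt(5)/2) + 2*(-1)*conj(1/2 - sqrt(5)/2) + 2*(-1)*conj(-sqrt(5)/2 - 1/2) + 5*(0)*conj(0) + 5*(0)*conj(0)]
      = (1/20)[(8) + (-8) + (-sqrt(5) - 1) + (1 - sqrt(5)) + (-1 + sqrt(5)) + (1 + sqrt(5)) + (0) + (0)] = 0/20 = 0
  <chi_6*chi_8, chi_6> = (1/20)[1*(4)*conj(2) + 1*(4)*conj(2) + 2*(-1)*conj(-1/2 + sqrt(5)/2) + 2*(-1)*conj(-sqrt(5)/2 - 1/2) + 2*(-1)*conj(-sqrt(5)/2 - 1/2) + 2*(-1)*conj(-1/2 + sqrt(5)/2) + 5*(0)*conj(0) + 5*(0)*conj(0)]
      = (1/20)[(8) + (8) + (1 - sqrt(5)) + (1 + sqrt(5)) + (1 + sqrt(5)) + (1 - sqrt(5)) + (0) + (0)] = 20/20 = 1
  <chi_6*chi_8, chi_7> = (1/20)[1*(4)*conj(2) + 1*(4)*conj(-2) + 2*(-1)*conj(1/2 - sqrt(5)/2) + 2*(-1)*conj(-sqrt(5)/2 - 1/2) + 2*(-1)*conj(1/2 + sqrt(5)/2) + 2*(-1)*conj(-1/2 + sqrt(5)/2) + 5*(0)*conj(0) + 5*(0)*conj(0)]
      = (1/20)[(8) + (-8) + (-1 + sqrt(5)) + (1 + sqrt(5)) + (-sqrt(5) - 1) + (1 - sqrt(5)) + (0) + (0)] = 0/20 = 0
  <chi_6*chi_8, chi_8> = (1/20)[1*(4)*conj(2) + 1*(4)*conj(2) + 2*(-1)*conj(-sqrt(5)/2 - 1/2) + 2*(-1)*conj(-1/2 + sqrt(5)/2) + 2*(-1)*conj(-1/2 + sqrt(5)/2) + 2*(-1)*conj(-sqrt(5)/2 - 1/2) + 5*(0)*conj(0) + 5*(0)*conj(0)]
      = (1/20)[(8) + (8) + (1 + sqrt(5)) + (1 - sqrt(5)) + (1 - sqrt(5)) + (1 + sqrt(5)) + (0) + (0)] = 20/20 = 1
Hence the multiplicities are chi_6: 1, chi_8: 1. Dimension check: dim(chi_6)*dim(chi_8) = 2*2 = 4 and sum (mult * dim) = 1*2 + 1*2 = 4.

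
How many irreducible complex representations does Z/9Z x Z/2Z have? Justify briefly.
18

Solution. The number of irreducible complex representations of a finite group equals its number of conjugacy classes. Z/9Z x Z/2Z is abelian of order 18, so every element is its own conjugacy class: 18 classes, so Z/9Z x Z/2Z (order 18) has exactly 18 irreducible complex representations.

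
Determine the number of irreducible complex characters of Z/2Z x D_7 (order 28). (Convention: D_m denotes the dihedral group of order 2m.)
10

Why: The number of irreducible complex representations of a finite group equals its number of conjugacy classes. For a direct product, #classes(G x H) = #classes(G) * #classes(H). Z/2Z has 2 classes (abelian), D_7 has 5 classes, so 2 * 5 = 10, so Z/2Z x D_7 (order 28) has exactly 10 irreducible complex representations.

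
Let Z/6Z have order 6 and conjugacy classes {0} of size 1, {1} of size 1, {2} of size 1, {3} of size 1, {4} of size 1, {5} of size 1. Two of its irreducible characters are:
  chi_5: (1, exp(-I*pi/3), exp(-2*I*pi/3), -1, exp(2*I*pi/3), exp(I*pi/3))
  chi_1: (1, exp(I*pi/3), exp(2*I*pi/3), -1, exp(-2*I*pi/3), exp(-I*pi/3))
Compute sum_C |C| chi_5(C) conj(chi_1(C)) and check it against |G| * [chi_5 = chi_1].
Sum = 0; so <chi_5, chi_1> = 0 (distinct irreducibles are orthogonal).

Reasoning: Compute term by term over conjugacy classes (|C| * chi_5(C) * conj(chi_1(C))):
  1*(1)*conj(1) + 1*(exp(-I*pi/3))*conj(exp(I*pi/3)) + 1*(exp(-2*I*pi/3))*conj(exp(2*I*pi/3)) + 1*(-1)*conj(-1) + 1*(exp(2*I*pi/3))*conj(exp(-2*I*pi/3)) + 1*(exp(I*pi/3))*conj(exp(-I*pi/3))
  = (1) + (exp(-2*I*pi/3)) + (exp(2*I*pi/3)) + (1) + (exp(-2*I*pi/3)) + (exp(2*I*pi/3))
  = 0.
(Exp terms are combined using exp(i*s)*conj(exp(i*t)) = exp(i*(s-t)), and sums of them are collapsed using the identity that for every m > 1 the m distinct m-th roots of unity sum to 0, e.g. 1 + exp(2*I*pi/3) + exp(-2*I*pi/3) = 0.)
Dividing by |G| = 6 gives 0/6 = 0, matching the row-orthogonality relation <chi_5, chi_1> = [chi_5 = chi_1].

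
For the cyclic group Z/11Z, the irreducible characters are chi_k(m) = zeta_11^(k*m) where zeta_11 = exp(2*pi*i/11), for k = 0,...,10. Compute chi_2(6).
chi_2(6) = zeta_11^12 = exp(2*I*pi/11)

Justification: chi_2(6) = zeta_11^(2*6) = zeta_11^12. Since zeta_11^11 = 1, this equals zeta_11^1 = exp(2*pi*i*1/11) = exp(2*I*pi/11).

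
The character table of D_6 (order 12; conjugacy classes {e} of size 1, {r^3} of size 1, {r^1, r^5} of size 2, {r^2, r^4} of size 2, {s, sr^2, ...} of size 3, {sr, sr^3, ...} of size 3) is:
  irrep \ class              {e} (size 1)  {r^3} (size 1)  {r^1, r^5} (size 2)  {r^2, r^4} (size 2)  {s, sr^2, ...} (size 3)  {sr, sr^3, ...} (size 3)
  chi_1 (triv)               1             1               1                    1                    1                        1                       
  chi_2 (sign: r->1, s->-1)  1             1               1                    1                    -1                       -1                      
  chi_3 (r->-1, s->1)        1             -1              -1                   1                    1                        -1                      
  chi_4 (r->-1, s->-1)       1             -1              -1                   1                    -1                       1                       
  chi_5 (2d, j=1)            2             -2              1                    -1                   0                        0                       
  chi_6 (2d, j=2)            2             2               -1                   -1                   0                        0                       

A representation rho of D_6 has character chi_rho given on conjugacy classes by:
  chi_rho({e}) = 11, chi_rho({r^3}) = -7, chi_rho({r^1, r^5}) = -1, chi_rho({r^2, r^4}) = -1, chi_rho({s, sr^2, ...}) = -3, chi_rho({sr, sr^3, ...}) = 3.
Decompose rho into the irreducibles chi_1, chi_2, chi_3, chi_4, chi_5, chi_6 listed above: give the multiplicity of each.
Multiplicities: chi_1: 0, chi_2: 0, chi_3: 0, chi_4: 3, chi_5: 3, chi_6: 1.

Solution. Use <chi_rho, chi> = (1/|G|) sum_C |C| * chi_rho(C) * conj(chi(C)) with |G| = 12 for each irreducible chi in the table:
  <chi_rho, chi_1> = (1/12)[1*(11)*conj(1) + 1*(-7)*conj(1) + 2*(-1)*conj(1) + 2*(-1)*conj(1) + 3*(-3)*conj(1) + 3*(3)*conj(1)]
      = (1/12)[(11) + (-7) + (-2) + (-2) + (-9) + (9)] = 0/12 = 0
  <chi_rho, chi_2> = (1/12)[1*(11)*conj(1) + 1*(-7)*conj(1) + 2*(-1)*conj(1) + 2*(-1)*conj(1) + 3*(-3)*conj(-1) + 3*(3)*conj(-1)]
      = (1/12)[(11) + (-7) + (-2) + (-2) + (9) + (-9)] = 0/12 = 0
  <chi_rho, chi_3> = (1/12)[1*(11)*conj(1) + 1*(-7)*conj(-1) + 2*(-1)*conj(-1) + 2*(-1)*conj(1) + 3*(-3)*conj(1) + 3*(3)*conj(-1)]
      = (1/12)[(11) + (7) + (2) + (-2) + (-9) + (-9)] = 0/12 = 0
  <chi_rho, chi_4> = (1/12)[1*(11)*conj(1) + 1*(-7)*conj(-1) + 2*(-1)*conj(-1) + 2*(-1)*conj(1) + 3*(-3)*conj(-1) + 3*(3)*conj(1)]
      = (1/12)[(11) + (7) + (2) + (-2) + (9) + (9)] = 36/12 = 3
  <chi_rho, chi_5> = (1/12)[1*(11)*conj(2) + 1*(-7)*conj(-2) + 2*(-1)*conj(1) + 2*(-1)*conj(-1) + 3*(-3)*conj(0) + 3*(3)*conj(0)]
      = (1/12)[(22) + (14) + (-2) + (2) + (0) + (0)] = 36/12 = 3
  <chi_rho, chi_6> = (1/12)[1*(11)*conj(2) + 1*(-7)*conj(2) + 2*(-1)*conj(-1) + 2*(-1)*conj(-1) + 3*(-3)*conj(0) + 3*(3)*conj(0)]
      = (1/12)[(22) + (-14) + (2) + (2) + (0) + (0)] = 12/12 = 1
Dimension check: dim(rho) = sum (mult * dim) = 0*1 + 0*1 + 0*1 + 3*1 + 3*2 + 1*2 = 11 = chi_rho(e) = 11.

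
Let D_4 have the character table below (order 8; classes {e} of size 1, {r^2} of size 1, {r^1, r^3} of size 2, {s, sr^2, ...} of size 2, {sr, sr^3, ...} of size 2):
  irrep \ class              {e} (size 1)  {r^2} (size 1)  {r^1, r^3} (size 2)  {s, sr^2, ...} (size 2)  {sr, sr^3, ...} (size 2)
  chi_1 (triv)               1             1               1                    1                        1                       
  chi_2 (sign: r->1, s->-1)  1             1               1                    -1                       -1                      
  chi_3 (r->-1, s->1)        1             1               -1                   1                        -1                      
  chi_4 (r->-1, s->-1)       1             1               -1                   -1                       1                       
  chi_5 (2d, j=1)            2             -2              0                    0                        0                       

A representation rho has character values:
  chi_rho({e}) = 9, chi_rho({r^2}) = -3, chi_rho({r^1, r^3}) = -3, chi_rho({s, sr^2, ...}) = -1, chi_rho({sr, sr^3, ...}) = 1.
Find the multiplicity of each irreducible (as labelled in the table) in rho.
Multiplicities: chi_1: 0, chi_2: 0, chi_3: 1, chi_4: 2, chi_5: 3.

Explanation: Use <chi_rho, chi> = (1/|G|) sum_C |C| * chi_rho(C) * conj(chi(C)) with |G| = 8 for each irreducible chi in the table:
  <chi_rho, chi_1> = (1/8)[1*(9)*conj(1) + 1*(-3)*conj(1) + 2*(-3)*conj(1) + 2*(-1)*conj(1) + 2*(1)*conj(1)]
      = (1/8)[(9) + (-3) + (-6) + (-2) + (2)] = 0/8 = 0
  <chi_rho, chi_2> = (1/8)[1*(9)*conj(1) + 1*(-3)*conj(1) + 2*(-3)*conj(1) + 2*(-1)*conj(-1) + 2*(1)*conj(-1)]
      = (1/8)[(9) + (-3) + (-6) + (2) + (-2)] = 0/8 = 0
  <chi_rho, chi_3> = (1/8)[1*(9)*conj(1) + 1*(-3)*conj(1) + 2*(-3)*conj(-1) + 2*(-1)*conj(1) + 2*(1)*conj(-1)]
      = (1/8)[(9) + (-3) + (6) + (-2) + (-2)] = 8/8 = 1
  <chi_rho, chi_4> = (1/8)[1*(9)*conj(1) + 1*(-3)*conj(1) + 2*(-3)*conj(-1) + 2*(-1)*conj(-1) + 2*(1)*conj(1)]
      = (1/8)[(9) + (-3) + (6) + (2) + (2)] = 16/8 = 2
  <chi_rho, chi_5> = (1/8)[1*(9)*conj(2) + 1*(-3)*conj(-2) + 2*(-3)*conj(0) + 2*(-1)*conj(0) + 2*(1)*conj(0)]
      = (1/8)[(18) + (6) + (0) + (0) + (0)] = 24/8 = 3
Dimension check: dim(rho) = sum (mult * dim) = 0*1 + 0*1 + 1*1 + 2*1 + 3*2 = 9 = chi_rho(e) = 9.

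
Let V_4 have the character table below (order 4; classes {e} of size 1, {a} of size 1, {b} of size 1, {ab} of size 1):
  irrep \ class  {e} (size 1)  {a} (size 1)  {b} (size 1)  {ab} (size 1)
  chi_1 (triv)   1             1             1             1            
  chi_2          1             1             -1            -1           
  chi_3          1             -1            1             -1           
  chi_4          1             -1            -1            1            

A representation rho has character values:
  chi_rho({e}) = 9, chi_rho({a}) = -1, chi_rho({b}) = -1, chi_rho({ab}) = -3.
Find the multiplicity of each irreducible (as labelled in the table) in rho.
Multiplicities: chi_1: 1, chi_2: 3, chi_3: 3, chi_4: 2.

Explanation: Use <chi_rho, chi> = (1/|G|) sum_C |C| * chi_rho(C) * conj(chi(C)) with |G| = 4 for each irreducible chi in the table:
  <chi_rho, chi_1> = (1/4)[1*(9)*conj(1) + 1*(-1)*conj(1) + 1*(-1)*conj(1) + 1*(-3)*conj(1)]
      = (1/4)[(9) + (-1) + (-1) + (-3)] = 4/4 = 1
  <chi_rho, chi_2> = (1/4)[1*(9)*conj(1) + 1*(-1)*conj(1) + 1*(-1)*conj(-1) + 1*(-3)*conj(-1)]
      = (1/4)[(9) + (-1) + (1) + (3)] = 12/4 = 3
  <chi_rho, chi_3> = (1/4)[1*(9)*conj(1) + 1*(-1)*conj(-1) + 1*(-1)*conj(1) + 1*(-3)*conj(-1)]
      = (1/4)[(9) + (1) + (-1) + (3)] = 12/4 = 3
  <chi_rho, chi_4> = (1/4)[1*(9)*conj(1) + 1*(-1)*conj(-1) + 1*(-1)*conj(-1) + 1*(-3)*conj(1)]
      = (1/4)[(9) + (1) + (1) + (-3)] = 8/4 = 2
Dimension check: dim(rho) = sum (mult * dim) = 1*1 + 3*1 + 3*1 + 2*1 = 9 = chi_rho(e) = 9.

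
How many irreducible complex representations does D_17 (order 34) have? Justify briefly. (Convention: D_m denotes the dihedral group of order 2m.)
10

Explanation: The number of irreducible complex representations of a finite group equals its number of conjugacy classes. D_17 has 10 conjugacy classes ((n+3)/2 for n odd), so D_17 (order 34) has exactly 10 irreducible complex representations.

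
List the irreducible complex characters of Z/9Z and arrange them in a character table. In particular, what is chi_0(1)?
Character table of Z/9Z (irreps indexed chi_0,...,chi_8 with chi_k(m) = zeta_9^(k*m), zeta_9 = exp(2*pi*i/9)):
  irrep \ class  {0} (size 1)  {1} (size 1)    {2} (size 1)    {3} (size 1)    {4} (size 1)    {5} (size 1)    {6} (size 1)    {7} (size 1)    {8} (size 1)  
  chi_0          1             1               1               1               1               1               1               1               1             
  chi_1          1             exp(2*I*pi/9)   exp(4*I*pi/9)   exp(2*I*pi/3)   exp(8*I*pi/9)   exp(-8*I*pi/9)  exp(-2*I*pi/3)  exp(-4*I*pi/9)  exp(-2*I*pi/9)
  chi_2          1             exp(4*I*pi/9)   exp(8*I*pi/9)   exp(-2*I*pi/3)  exp(-2*I*pi/9)  exp(2*I*pi/9)   exp(2*I*pi/3)   exp(-8*I*pi/9)  exp(-4*I*pi/9)
  chi_3          1             exp(2*I*pi/3)   exp(-2*I*pi/3)  1               exp(2*I*pi/3)   exp(-2*I*pi/3)  1               exp(2*I*pi/3)   exp(-2*I*pi/3)
  chi_4          1             exp(8*I*pi/9)   exp(-2*I*pi/9)  exp(2*I*pi/3)   exp(-4*I*pi/9)  exp(4*I*pi/9)   exp(-2*I*pi/3)  exp(2*I*pi/9)   exp(-8*I*pi/9)
  chi_5          1             exp(-8*I*pi/9)  exp(2*I*pi/9)   exp(-2*I*pi/3)  exp(4*I*pi/9)   exp(-4*I*pi/9)  exp(2*I*pi/3)   exp(-2*I*pi/9)  exp(8*I*pi/9) 
  chi_6          1             exp(-2*I*pi/3)  exp(2*I*pi/3)   1               exp(-2*I*pi/3)  exp(2*I*pi/3)   1               exp(-2*I*pi/3)  exp(2*I*pi/3) 
  chi_7          1             exp(-4*I*pi/9)  exp(-8*I*pi/9)  exp(2*I*pi/3)   exp(2*I*pi/9)   exp(-2*I*pi/9)  exp(-2*I*pi/3)  exp(8*I*pi/9)   exp(4*I*pi/9) 
  chi_8          1             exp(-2*I*pi/9)  exp(-4*I*pi/9)  exp(-2*I*pi/3)  exp(-8*I*pi/9)  exp(8*I*pi/9)   exp(2*I*pi/3)   exp(4*I*pi/9)   exp(2*I*pi/9) 

Spot check: chi_0(1) = zeta_9^(0*1) = zeta_9^0 = 1.

Why: Z/9Z is abelian, so all 9 irreducible complex representations are 1-dimensional. They are given by chi_k(m) = zeta_9^(k*m) for k = 0,...,8. Row orthogonality: sum_m chi_k(m) conj(chi_l(m)) = 9 * [k = l].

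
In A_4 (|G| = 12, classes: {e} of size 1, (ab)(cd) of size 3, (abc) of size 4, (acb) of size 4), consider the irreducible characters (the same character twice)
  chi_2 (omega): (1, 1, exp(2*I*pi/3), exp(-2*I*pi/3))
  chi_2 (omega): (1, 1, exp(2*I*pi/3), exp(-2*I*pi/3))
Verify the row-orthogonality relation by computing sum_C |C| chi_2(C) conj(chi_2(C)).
Sum = 12 = |G| = 12; so <chi_2, chi_2> = 1 (norm-1 confirms irreducibility).

Why: Compute term by term over conjugacy classes (|C| * chi_2(C) * conj(chi_2(C))):
  1*(1)*conj(1) + 3*(1)*conj(1) + 4*(exp(2*I*pi/3))*conj(exp(2*I*pi/3)) + 4*(exp(-2*I*pi/3))*conj(exp(-2*I*pi/3))
  = (1) + (3) + (4) + (4)
  = 12.
(Exp terms are combined using exp(i*s)*conj(exp(i*t)) = exp(i*(s-t)), and sums of them are collapsed using the identity that for every m > 1 the m distinct m-th roots of unity sum to 0, e.g. 1 + exp(2*I*pi/3) + exp(-2*I*pi/3) = 0.)
Dividing by |G| = 12 gives 12/12 = 1, matching the row-orthogonality relation <chi_2, chi_2> = [chi_2 = chi_2].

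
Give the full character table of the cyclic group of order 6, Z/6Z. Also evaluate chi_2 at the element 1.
Character table of Z/6Z (irreps indexed chi_0,...,chi_5 with chi_k(m) = zeta_6^(k*m), zeta_6 = exp(2*pi*i/6)):
  irrep \ class  {0} (size 1)  {1} (size 1)    {2} (size 1)    {3} (size 1)  {4} (size 1)    {5} (size 1)  
  chi_0          1             1               1               1             1               1             
  chi_1          1             exp(I*pi/3)     exp(2*I*pi/3)   -1            exp(-2*I*pi/3)  exp(-I*pi/3)  
  chi_2          1             exp(2*I*pi/3)   exp(-2*I*pi/3)  1             exp(2*I*pi/3)   exp(-2*I*pi/3)
  chi_3          1             -1              1               -1            1               -1            
  chi_4          1             exp(-2*I*pi/3)  exp(2*I*pi/3)   1             exp(-2*I*pi/3)  exp(2*I*pi/3) 
  chi_5          1             exp(-I*pi/3)    exp(-2*I*pi/3)  -1            exp(2*I*pi/3)   exp(I*pi/3)   

Spot check: chi_2(1) = zeta_6^(2*1) = zeta_6^2 = exp(2*I*pi/3).

Explanation: Z/6Z is abelian, so all 6 irreducible complex representations are 1-dimensional. They are given by chi_k(m) = zeta_6^(k*m) for k = 0,...,5. Row orthogonality: sum_m chi_k(m) conj(chi_l(m)) = 6 * [k = l].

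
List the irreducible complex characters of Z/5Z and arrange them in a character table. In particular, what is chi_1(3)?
Character table of Z/5Z (irreps indexed chi_0,...,chi_4 with chi_k(m) = zeta_5^(k*m), zeta_5 = exp(2*pi*i/5)):
  irrep \ class  {0} (size 1)  {1} (size 1)    {2} (size 1)    {3} (size 1)    {4} (size 1)  
  chi_0          1             1               1               1               1             
  chi_1          1             exp(2*I*pi/5)   exp(4*I*pi/5)   exp(-4*I*pi/5)  exp(-2*I*pi/5)
  chi_2          1             exp(4*I*pi/5)   exp(-2*I*pi/5)  exp(2*I*pi/5)   exp(-4*I*pi/5)
  chi_3          1             exp(-4*I*pi/5)  exp(2*I*pi/5)   exp(-2*I*pi/5)  exp(4*I*pi/5) 
  chi_4          1             exp(-2*I*pi/5)  exp(-4*I*pi/5)  exp(4*I*pi/5)   exp(2*I*pi/5) 

Spot check: chi_1(3) = zeta_5^(1*3) = zeta_5^3 = exp(-4*I*pi/5).

Z/5Z is abelian, so all 5 irreducible complex representations are 1-dimensional. They are given by chi_k(m) = zeta_5^(k*m) for k = 0,...,4. Row orthogonality: sum_m chi_k(m) conj(chi_l(m)) = 5 * [k = l].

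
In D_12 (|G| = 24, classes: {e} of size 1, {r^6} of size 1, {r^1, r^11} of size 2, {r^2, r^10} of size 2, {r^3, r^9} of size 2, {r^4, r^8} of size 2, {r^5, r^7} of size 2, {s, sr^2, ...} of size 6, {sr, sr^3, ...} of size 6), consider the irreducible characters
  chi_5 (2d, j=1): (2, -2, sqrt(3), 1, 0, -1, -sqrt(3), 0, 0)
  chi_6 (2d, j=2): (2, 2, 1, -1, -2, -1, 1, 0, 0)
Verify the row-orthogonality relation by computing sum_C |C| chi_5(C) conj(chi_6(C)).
Sum = 0; so <chi_5, chi_6> = 0 (distinct irreducibles are orthogonal).

Compute term by term over conjugacy classes (|C| * chi_5(C) * conj(chi_6(C))):
  1*(2)*conj(2) + 1*(-2)*conj(2) + 2*(sqrt(3))*conj(1) + 2*(1)*conj(-1) + 2*(0)*conj(-2) + 2*(-1)*conj(-1) + 2*(-sqrt(3))*conj(1) + 6*(0)*conj(0) + 6*(0)*conj(0)
  = (4) + (-4) + (2*sqrt(3)) + (-2) + (0) + (2) + (-2*sqrt(3)) + (0) + (0)
  = 0.
Dividing by |G| = 24 gives 0/24 = 0, matching the row-orthogonality relation <chi_5, chi_6> = [chi_5 = chi_6].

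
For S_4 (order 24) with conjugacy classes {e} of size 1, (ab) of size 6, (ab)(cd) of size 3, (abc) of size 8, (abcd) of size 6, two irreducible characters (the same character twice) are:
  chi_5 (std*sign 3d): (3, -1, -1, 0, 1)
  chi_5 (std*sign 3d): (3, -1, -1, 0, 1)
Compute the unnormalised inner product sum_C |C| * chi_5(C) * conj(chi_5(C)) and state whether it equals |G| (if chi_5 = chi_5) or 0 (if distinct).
Sum = 24 = |G| = 24; so <chi_5, chi_5> = 1 (norm-1 confirms irreducibility).

Working: Compute term by term over conjugacy classes (|C| * chi_5(C) * conj(chi_5(C))):
  1*(3)*conj(3) + 6*(-1)*conj(-1) + 3*(-1)*conj(-1) + 8*(0)*conj(0) + 6*(1)*conj(1)
  = (9) + (6) + (3) + (0) + (6)
  = 24.
Dividing by |G| = 24 gives 24/24 = 1, matching the row-orthogonality relation <chi_5, chi_5> = [chi_5 = chi_5].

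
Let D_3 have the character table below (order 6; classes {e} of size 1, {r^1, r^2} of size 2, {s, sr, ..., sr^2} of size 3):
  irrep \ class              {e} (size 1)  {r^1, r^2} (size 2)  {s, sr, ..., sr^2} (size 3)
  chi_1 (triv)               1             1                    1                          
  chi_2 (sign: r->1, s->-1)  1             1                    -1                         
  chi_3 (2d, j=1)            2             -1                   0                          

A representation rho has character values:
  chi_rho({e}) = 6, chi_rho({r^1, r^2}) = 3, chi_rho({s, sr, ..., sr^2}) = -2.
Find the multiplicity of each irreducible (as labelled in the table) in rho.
Multiplicities: chi_1: 1, chi_2: 3, chi_3: 1.

Justification: Use <chi_rho, chi> = (1/|G|) sum_C |C| * chi_rho(C) * conj(chi(C)) with |G| = 6 for each irreducible chi in the table:
  <chi_rho, chi_1> = (1/6)[1*(6)*conj(1) + 2*(3)*conj(1) + 3*(-2)*conj(1)]
      = (1/6)[(6) + (6) + (-6)] = 6/6 = 1
  <chi_rho, chi_2> = (1/6)[1*(6)*conj(1) + 2*(3)*conj(1) + 3*(-2)*conj(-1)]
      = (1/6)[(6) + (6) + (6)] = 18/6 = 3
  <chi_rho, chi_3> = (1/6)[1*(6)*conj(2) + 2*(3)*conj(-1) + 3*(-2)*conj(0)]
      = (1/6)[(12) + (-6) + (0)] = 6/6 = 1
Dimension check: dim(rho) = sum (mult * dim) = 1*1 + 3*1 + 1*2 = 6 = chi_rho(e) = 6.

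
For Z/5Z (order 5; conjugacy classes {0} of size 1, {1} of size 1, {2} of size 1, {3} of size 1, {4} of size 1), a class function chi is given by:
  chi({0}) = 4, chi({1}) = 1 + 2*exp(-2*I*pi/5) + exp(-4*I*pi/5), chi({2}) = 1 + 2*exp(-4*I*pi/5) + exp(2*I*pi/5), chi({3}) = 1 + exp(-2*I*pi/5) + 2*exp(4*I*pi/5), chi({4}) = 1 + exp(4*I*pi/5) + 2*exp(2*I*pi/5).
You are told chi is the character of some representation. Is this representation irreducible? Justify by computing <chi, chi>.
Not irreducible (reducible): <chi, chi> = 6 > 1.

Reasoning: <chi, chi> = (1/|G|) sum_C |C| * |chi(C)|^2 = (1/5)[1*|4|^2 + 1*|1 + 2*exp(-2*I*pi/5) + exp(-4*I*pi/5)|^2 + 1*|1 + 2*exp(-4*I*pi/5) + exp(2*I*pi/5)|^2 + 1*|1 + exp(-2*I*pi/5) + 2*exp(4*I*pi/5)|^2 + 1*|1 + exp(4*I*pi/5) + 2*exp(2*I*pi/5)|^2]
  = (1/5)[(16) + (6 + 4*exp(-2*I*pi/5) + exp(-4*I*pi/5) + exp(4*I*pi/5) + 4*exp(2*I*pi/5)) + (6 + 4*exp(-4*I*pi/5) + exp(-2*I*pi/5) + exp(2*I*pi/5) + 4*exp(4*I*pi/5)) + (6 + 4*exp(-4*I*pi/5) + exp(-2*I*pi/5) + exp(2*I*pi/5) + 4*exp(4*I*pi/5)) + (6 + 4*exp(-2*I*pi/5) + exp(-4*I*pi/5) + exp(4*I*pi/5) + 4*exp(2*I*pi/5))] = 30/5 = 6.
(Exp terms are combined using exp(i*s)*conj(exp(i*t)) = exp(i*(s-t)), and sums of them are collapsed using the identity that for every m > 1 the m distinct m-th roots of unity sum to 0, e.g. 1 + exp(2*I*pi/3) + exp(-2*I*pi/3) = 0.)
A character is irreducible iff <chi, chi> = 1, so this representation is reducible.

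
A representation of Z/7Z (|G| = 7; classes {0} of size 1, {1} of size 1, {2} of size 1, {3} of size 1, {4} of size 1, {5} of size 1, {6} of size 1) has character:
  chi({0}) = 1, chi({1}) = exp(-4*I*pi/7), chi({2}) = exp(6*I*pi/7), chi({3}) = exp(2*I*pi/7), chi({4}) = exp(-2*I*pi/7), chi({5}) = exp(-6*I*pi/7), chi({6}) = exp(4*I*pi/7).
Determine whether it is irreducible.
Irreducible: <chi, chi> = 1.

Working: <chi, chi> = (1/|G|) sum_C |C| * |chi(C)|^2 = (1/7)[1*|1|^2 + 1*|exp(-4*I*pi/7)|^2 + 1*|exp(6*I*pi/7)|^2 + 1*|exp(2*I*pi/7)|^2 + 1*|exp(-2*I*pi/7)|^2 + 1*|exp(-6*I*pi/7)|^2 + 1*|exp(4*I*pi/7)|^2]
  = (1/7)[(1) + (1) + (1) + (1) + (1) + (1) + (1)] = 7/7 = 1.
(Exp terms are combined using exp(i*s)*conj(exp(i*t)) = exp(i*(s-t)), and sums of them are collapsed using the identity that for every m > 1 the m distinct m-th roots of unity sum to 0, e.g. 1 + exp(2*I*pi/3) + exp(-2*I*pi/3) = 0.)
A character is irreducible iff <chi, chi> = 1, so this representation is irreducible.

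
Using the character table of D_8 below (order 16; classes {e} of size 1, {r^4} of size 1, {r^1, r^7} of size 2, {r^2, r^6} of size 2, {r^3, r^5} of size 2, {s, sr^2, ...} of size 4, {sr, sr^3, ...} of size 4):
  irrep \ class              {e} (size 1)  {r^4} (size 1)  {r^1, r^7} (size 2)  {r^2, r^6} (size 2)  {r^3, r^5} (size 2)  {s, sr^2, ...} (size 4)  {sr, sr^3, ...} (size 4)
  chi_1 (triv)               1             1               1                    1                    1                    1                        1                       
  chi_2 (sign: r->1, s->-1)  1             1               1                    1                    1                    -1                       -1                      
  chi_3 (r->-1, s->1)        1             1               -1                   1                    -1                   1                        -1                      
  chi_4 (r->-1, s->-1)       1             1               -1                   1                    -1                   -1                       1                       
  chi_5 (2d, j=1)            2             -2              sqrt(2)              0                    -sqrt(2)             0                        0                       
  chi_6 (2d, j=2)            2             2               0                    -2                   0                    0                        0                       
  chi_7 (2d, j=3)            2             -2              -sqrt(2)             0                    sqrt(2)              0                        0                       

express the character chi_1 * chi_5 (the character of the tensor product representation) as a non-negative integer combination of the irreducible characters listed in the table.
chi_1 tensor chi_5 = chi_5 (all other irreducibles have multiplicity 0).

Justification: The character of a tensor product is the pointwise product (chi_1 * chi_5)(C) = chi_1(C) * chi_5(C):
  {e}: (1)*(2), {r^4}: (1)*(-2), {r^1, r^7}: (1)*(sqrt(2)), {r^2, r^6}: (1)*(0), {r^3, r^5}: (1)*(-sqrt(2)), {s, sr^2, ...}: (1)*(0), {sr, sr^3, ...}: (1)*(0)
so (chi_1 * chi_5) takes values
  {e} -> 2, {r^4} -> -2, {r^1, r^7} -> sqrt(2), {r^2, r^6} -> 0, {r^3, r^5} -> -sqrt(2), {s, sr^2, ...} -> 0, {sr, sr^3, ...} -> 0.
Now take the inner product of this character with each irreducible chi from the table, <chi_1*chi_5, chi> = (1/16) sum_C |C| (chi_1*chi_5)(C) conj(chi(C)):
  <chi_1*chi_5, chi_1> = (1/16)[1*(2)*conj(1) + 1*(-2)*conj(1) + 2*(sqrt(2))*conj(1) + 2*(0)*conj(1) + 2*(-sqrt(2))*conj(1) + 4*(0)*conj(1) + 4*(0)*conj(1)]
      = (1/16)[(2) + (-2) + (2*sqrt(2)) + (0) + (-2*sqrt(2)) + (0) + (0)] = 0/16 = 0
  <chi_1*chi_5, chi_2> = (1/16)[1*(2)*conj(1) + 1*(-2)*conj(1) + 2*(sqrt(2))*conj(1) + 2*(0)*conj(1) + 2*(-sqrt(2))*conj(1) + 4*(0)*conj(-1) + 4*(0)*conj(-1)]
      = (1/16)[(2) + (-2) + (2*sqrt(2)) + (0) + (-2*sqrt(2)) + (0) + (0)] = 0/16 = 0
  <chi_1*chi_5, chi_3> = (1/16)[1*(2)*conj(1) + 1*(-2)*conj(1) + 2*(sqrt(2))*conj(-1) + 2*(0)*conj(1) + 2*(-sqrt(2))*conj(-1) + 4*(0)*conj(1) + 4*(0)*conj(-1)]
      = (1/16)[(2) + (-2) + (-2*sqrt(2)) + (0) + (2*sqrt(2)) + (0) + (0)] = 0/16 = 0
  <chi_1*chi_5, chi_4> = (1/16)[1*(2)*conj(1) + 1*(-2)*conj(1) + 2*(sqrt(2))*conj(-1) + 2*(0)*conj(1) + 2*(-sqrt(2))*conj(-1) + 4*(0)*conj(-1) + 4*(0)*conj(1)]
      = (1/16)[(2) + (-2) + (-2*sqrt(2)) + (0) + (2*sqrt(2)) + (0) + (0)] = 0/16 = 0
  <chi_1*chi_5, chi_5> = (1/16)[1*(2)*conj(2) + 1*(-2)*conj(-2) + 2*(sqrt(2))*conj(sqrt(2)) + 2*(0)*conj(0) + 2*(-sqrt(2))*conj(-sqrt(2)) + 4*(0)*conj(0) + 4*(0)*conj(0)]
      = (1/16)[(4) + (4) + (4) + (0) + (4) + (0) + (0)] = 16/16 = 1
  <chi_1*chi_5, chi_6> = (1/16)[1*(2)*conj(2) + 1*(-2)*conj(2) + 2*(sqrt(2))*conj(0) + 2*(0)*conj(-2) + 2*(-sqrt(2))*conj(0) + 4*(0)*conj(0) + 4*(0)*conj(0)]
      = (1/16)[(4) + (-4) + (0) + (0) + (0) + (0) + (0)] = 0/16 = 0
  <chi_1*chi_5, chi_7> = (1/16)[1*(2)*conj(2) + 1*(-2)*conj(-2) + 2*(sqrt(2))*conj(-sqrt(2)) + 2*(0)*conj(0) + 2*(-sqrt(2))*conj(sqrt(2)) + 4*(0)*conj(0) + 4*(0)*conj(0)]
      = (1/16)[(4) + (4) + (-4) + (0) + (-4) + (0) + (0)] = 0/16 = 0
Hence the multiplicities are chi_5: 1. Dimension check: dim(chi_1)*dim(chi_5) = 1*2 = 2 and sum (mult * dim) = 1*2 = 2.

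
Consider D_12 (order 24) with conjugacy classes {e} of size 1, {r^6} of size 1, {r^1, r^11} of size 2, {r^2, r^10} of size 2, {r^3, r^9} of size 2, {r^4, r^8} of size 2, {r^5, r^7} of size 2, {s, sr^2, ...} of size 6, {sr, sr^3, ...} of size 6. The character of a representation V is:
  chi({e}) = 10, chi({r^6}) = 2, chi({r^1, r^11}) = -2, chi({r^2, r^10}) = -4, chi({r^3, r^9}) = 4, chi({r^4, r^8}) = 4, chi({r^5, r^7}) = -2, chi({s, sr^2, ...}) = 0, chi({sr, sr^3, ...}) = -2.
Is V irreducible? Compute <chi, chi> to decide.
Not irreducible (reducible): <chi, chi> = 10 > 1.

Solution. <chi, chi> = (1/|G|) sum_C |C| * |chi(C)|^2 = (1/24)[1*|10|^2 + 1*|2|^2 + 2*|-2|^2 + 2*|-4|^2 + 2*|4|^2 + 2*|4|^2 + 2*|-2|^2 + 6*|0|^2 + 6*|-2|^2]
  = (1/24)[(100) + (4) + (8) + (32) + (32) + (32) + (8) + (0) + (24)] = 240/24 = 10.
A character is irreducible iff <chi, chi> = 1, so this representation is reducible.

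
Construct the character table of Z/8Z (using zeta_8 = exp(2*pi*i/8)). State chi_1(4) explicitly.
Character table of Z/8Z (irreps indexed chi_0,...,chi_7 with chi_k(m) = zeta_8^(k*m), zeta_8 = exp(2*pi*i/8)):
  irrep \ class  {0} (size 1)  {1} (size 1)    {2} (size 1)  {3} (size 1)    {4} (size 1)  {5} (size 1)    {6} (size 1)  {7} (size 1)  
  chi_0          1             1               1             1               1             1               1             1             
  chi_1          1             exp(I*pi/4)     I             exp(3*I*pi/4)   -1            exp(-3*I*pi/4)  -I            exp(-I*pi/4)  
  chi_2          1             I               -1            -I              1             I               -1            -I            
  chi_3          1             exp(3*I*pi/4)   -I            exp(I*pi/4)     -1            exp(-I*pi/4)    I             exp(-3*I*pi/4)
  chi_4          1             -1              1             -1              1             -1              1             -1            
  chi_5          1             exp(-3*I*pi/4)  I             exp(-I*pi/4)    -1            exp(I*pi/4)     -I            exp(3*I*pi/4) 
  chi_6          1             -I              -1            I               1             -I              -1            I             
  chi_7          1             exp(-I*pi/4)    -I            exp(-3*I*pi/4)  -1            exp(3*I*pi/4)   I             exp(I*pi/4)   

Spot check: chi_1(4) = zeta_8^(1*4) = zeta_8^4 = -1.

Details: Z/8Z is abelian, so all 8 irreducible complex representations are 1-dimensional. They are given by chi_k(m) = zeta_8^(k*m) for k = 0,...,7. Row orthogonality: sum_m chi_k(m) conj(chi_l(m)) = 8 * [k = l].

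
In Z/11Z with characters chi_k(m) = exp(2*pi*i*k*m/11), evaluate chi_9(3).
chi_9(3) = zeta_11^27 = exp(10*I*pi/11)

Working: chi_9(3) = zeta_11^(9*3) = zeta_11^27. Since zeta_11^11 = 1, this equals zeta_11^5 = exp(2*pi*i*5/11) = exp(10*I*pi/11).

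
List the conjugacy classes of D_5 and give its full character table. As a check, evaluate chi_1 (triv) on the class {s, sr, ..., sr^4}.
Conjugacy classes: {e} of size 1, {r^1, r^4} of size 2, {r^2, r^3} of size 2, {s, sr, ..., sr^4} of size 5.
Character table:
  irrep \ class              {e} (size 1)  {r^1, r^4} (size 2)  {r^2, r^3} (size 2)  {s, sr, ..., sr^4} (size 5)
  chi_1 (triv)               1             1                    1                    1                          
  chi_2 (sign: r->1, s->-1)  1             1                    1                    -1                         
  chi_3 (2d, j=1)            2             -1/2 + sqrt(5)/2     -sqrt(5)/2 - 1/2     0                          
  chi_4 (2d, j=2)            2             -sqrt(5)/2 - 1/2     -1/2 + sqrt(5)/2     0                          

Spot check: chi_1 (triv) on {s, sr, ..., sr^4} = 1.

Why: D_5 has order 2*5 = 10 with 4 conjugacy classes, hence 4 irreducibles. Sum of squared dims 1 + 1 + 4 + 4 = 10 = |G|. Linear characters come from the abelianisation; the 2-dimensional irreps have character r^k -> 2*cos(2*pi*j*k/5), reflections -> 0.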